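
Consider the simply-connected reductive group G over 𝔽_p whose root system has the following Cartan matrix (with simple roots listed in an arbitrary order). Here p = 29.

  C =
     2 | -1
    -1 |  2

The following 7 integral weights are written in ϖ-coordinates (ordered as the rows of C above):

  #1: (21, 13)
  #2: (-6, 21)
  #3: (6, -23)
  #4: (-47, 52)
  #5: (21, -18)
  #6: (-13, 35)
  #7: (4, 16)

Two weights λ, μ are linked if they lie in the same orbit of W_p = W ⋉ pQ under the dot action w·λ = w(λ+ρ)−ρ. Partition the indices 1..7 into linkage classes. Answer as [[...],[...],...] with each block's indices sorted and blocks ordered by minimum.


Root system A_2: the 2×2 matrix C matches after relabeling.

Each λ_j+ρ reduced to Ā_29; 2-tuples below use C's row order:

  λ_1+ρ ↦ (15, 7)
  λ_2+ρ ↦ (5, 17)
  λ_3+ρ ↦ (15, 7)
  λ_4+ρ ↦ (5, 17)
  λ_5+ρ ↦ (5, 17)
  λ_6+ρ ↦ (5, 17)
  λ_7+ρ ↦ (5, 17)

Partition of {1..7} into 2 W_29-dot-orbits:

[[1, 3], [2, 4, 5, 6, 7]]


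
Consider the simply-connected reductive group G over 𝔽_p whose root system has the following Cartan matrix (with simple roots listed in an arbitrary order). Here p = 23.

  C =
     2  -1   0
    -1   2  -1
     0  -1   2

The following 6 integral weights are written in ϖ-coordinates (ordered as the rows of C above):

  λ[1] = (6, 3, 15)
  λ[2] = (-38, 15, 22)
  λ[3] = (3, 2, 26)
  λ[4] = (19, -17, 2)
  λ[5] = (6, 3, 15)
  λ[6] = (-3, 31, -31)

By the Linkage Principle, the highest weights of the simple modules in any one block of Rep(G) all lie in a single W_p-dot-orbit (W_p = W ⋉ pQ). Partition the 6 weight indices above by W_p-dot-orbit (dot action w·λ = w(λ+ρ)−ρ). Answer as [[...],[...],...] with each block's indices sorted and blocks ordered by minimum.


Cartan matrix: type A_3 (|W|=24); un-permuting the 3 rows.

Folding the 6 weights λ_j+ρ into Ā_23 (reps in the given 3-coord order):

  λ_1+ρ ↦ (3, 4, 12) · λ_2+ρ ↦ (0, 7, 14) · λ_3+ρ ↦ (3, 4, 12) · λ_4+ρ ↦ (4, 3, 13) · λ_5+ρ ↦ (3, 4, 12) · λ_6+ρ ↦ (0, 7, 14)

3 distinct reps among the 6 weights ⇒ 3 W_23-linkage classes:

[[1, 3, 5], [2, 6], [4]]


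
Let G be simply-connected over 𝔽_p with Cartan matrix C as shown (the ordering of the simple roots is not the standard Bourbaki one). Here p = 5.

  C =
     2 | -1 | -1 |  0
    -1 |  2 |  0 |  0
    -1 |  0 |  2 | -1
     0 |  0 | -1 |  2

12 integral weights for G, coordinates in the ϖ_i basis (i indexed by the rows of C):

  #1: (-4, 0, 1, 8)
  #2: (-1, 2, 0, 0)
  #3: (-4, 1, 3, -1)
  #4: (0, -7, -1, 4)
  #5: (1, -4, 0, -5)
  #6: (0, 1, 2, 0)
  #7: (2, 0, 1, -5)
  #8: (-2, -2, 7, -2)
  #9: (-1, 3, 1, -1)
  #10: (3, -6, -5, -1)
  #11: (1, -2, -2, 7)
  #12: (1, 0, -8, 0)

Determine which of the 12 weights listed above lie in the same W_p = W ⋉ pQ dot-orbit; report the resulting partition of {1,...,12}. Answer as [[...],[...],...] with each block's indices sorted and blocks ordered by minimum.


Dynkin diagram of C (from the 6 off-diagonal −1 entries): A_4.

W_5-reps of the 12 weights in Ā_5 (same 4-coord order as C):

  λ_1 → (1, 0, 2, 1) · λ_2 → (0, 3, 1, 1) · λ_3 → (2, 1, 1, 0) · λ_4 → (0, 0, 4, 1) · λ_5 → (2, 1, 1, 0) · λ_6 → (1, 0, 2, 1) · λ_7 → (1, 0, 2, 1) · λ_8 → (1, 0, 2, 1) · λ_9 → (0, 3, 1, 1) · λ_10 → (0, 0, 4, 1) · λ_11 → (1, 0, 2, 1) · λ_12 → (2, 1, 1, 0)

4 distinct reps among the 12 weights ⇒ 4 W_5-linkage classes:

[[1, 6, 7, 8, 11], [2, 9], [3, 5, 12], [4, 10]]


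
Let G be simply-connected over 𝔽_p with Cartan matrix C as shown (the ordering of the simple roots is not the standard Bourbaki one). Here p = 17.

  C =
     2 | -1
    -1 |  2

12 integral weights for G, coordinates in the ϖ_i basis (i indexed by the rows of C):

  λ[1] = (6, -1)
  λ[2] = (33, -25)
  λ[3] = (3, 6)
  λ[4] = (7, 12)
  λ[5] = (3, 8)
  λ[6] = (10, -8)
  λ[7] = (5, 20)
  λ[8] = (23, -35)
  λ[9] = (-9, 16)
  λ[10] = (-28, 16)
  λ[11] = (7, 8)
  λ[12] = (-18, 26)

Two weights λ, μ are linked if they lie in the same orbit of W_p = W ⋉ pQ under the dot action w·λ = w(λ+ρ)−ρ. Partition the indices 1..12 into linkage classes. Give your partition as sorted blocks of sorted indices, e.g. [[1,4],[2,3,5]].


Dynkin diagram of C (from the 2 off-diagonal −1 entries): A_2.

Alcove-folded reps (p=17, 12 weights, presented ϖ-order):

    [1] (7, 0)
    [2] (7, 0)
    [3] (4, 7)
    [4] (4, 9)
    [5] (4, 9)
    [6] (4, 7)
    [7] (4, 7)
    [8] (7, 0)
    [9] (8, 9)
    [10] (7, 0)
    [11] (8, 9)
    [12] (7, 0)

These 12 weights hit 4 W_17-dot-orbits; sizes (5, 3, 2, 2):

[[1, 2, 8, 10, 12], [3, 6, 7], [4, 5], [9, 11]]


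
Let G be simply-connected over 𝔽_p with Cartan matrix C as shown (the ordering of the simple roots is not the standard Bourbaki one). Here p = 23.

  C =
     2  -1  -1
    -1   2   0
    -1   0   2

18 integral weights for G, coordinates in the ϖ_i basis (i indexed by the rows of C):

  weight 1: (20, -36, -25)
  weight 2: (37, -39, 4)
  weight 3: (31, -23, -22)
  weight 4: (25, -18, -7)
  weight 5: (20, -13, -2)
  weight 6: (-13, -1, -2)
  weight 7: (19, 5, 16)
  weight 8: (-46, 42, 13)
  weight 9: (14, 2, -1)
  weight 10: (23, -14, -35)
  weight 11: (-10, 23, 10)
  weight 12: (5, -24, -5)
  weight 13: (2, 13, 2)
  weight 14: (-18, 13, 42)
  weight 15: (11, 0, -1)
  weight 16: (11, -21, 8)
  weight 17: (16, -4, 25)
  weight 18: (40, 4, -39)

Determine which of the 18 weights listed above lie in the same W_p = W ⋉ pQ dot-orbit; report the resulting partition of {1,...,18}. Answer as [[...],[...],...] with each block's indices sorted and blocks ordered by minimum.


Cartan matrix: type A_3 (|W|=24); un-permuting the 3 rows.

Each λ_j+ρ reduced to Ā_23; 3-tuples below use C's row order:

  [1] (8, 12, 1);  [2] (15, 3, 0);  [3] (11, 2, 1);  [4] (3, 14, 3);  [5] (8, 12, 1);  [6] (12, 1, 0);  [7] (3, 14, 3);  [8] (8, 12, 1);  [9] (15, 3, 0);  [10] (12, 1, 0);  [11] (8, 12, 1);  [12] (4, 2, 17);  [13] (3, 14, 3);  [14] (3, 14, 3);  [15] (12, 1, 0);  [16] (8, 12, 1);  [17] (3, 14, 3);  [18] (15, 3, 0)

Linkage partition of the 18 weights (6 classes, p=23):

[[1, 5, 8, 11, 16], [2, 9, 18], [3], [4, 7, 13, 14, 17], [6, 10, 15], [12]]


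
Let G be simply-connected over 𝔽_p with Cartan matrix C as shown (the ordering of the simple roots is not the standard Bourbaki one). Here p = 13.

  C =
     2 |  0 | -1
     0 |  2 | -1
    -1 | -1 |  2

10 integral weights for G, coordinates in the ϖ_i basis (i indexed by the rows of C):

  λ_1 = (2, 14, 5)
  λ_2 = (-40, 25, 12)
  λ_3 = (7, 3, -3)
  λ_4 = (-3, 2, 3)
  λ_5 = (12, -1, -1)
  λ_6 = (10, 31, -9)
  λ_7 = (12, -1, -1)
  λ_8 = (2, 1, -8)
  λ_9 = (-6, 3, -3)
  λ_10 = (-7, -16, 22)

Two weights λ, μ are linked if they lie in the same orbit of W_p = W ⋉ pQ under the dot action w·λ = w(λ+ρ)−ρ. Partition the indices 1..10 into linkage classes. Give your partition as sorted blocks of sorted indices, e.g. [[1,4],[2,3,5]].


Type A_3, rank 3, |W|=24; reorder rows/cols to standard.

Folding the 10 weights λ_j+ρ into Ā_13 (reps in the given 3-coord order):

  λ_1 → (6, 2, 2) · λ_2 → (13, 0, 0) · λ_3 → (6, 2, 2) · λ_4 → (2, 3, 2) · λ_5 → (13, 0, 0) · λ_6 → (2, 3, 2) · λ_7 → (13, 0, 0) · λ_8 → (2, 3, 2) · λ_9 → (2, 3, 2) · λ_10 → (2, 3, 2)

Grouping the 10 weights by Ā_13-representative: 3 linkage classes.

[[1, 3], [2, 5, 7], [4, 6, 8, 9, 10]]


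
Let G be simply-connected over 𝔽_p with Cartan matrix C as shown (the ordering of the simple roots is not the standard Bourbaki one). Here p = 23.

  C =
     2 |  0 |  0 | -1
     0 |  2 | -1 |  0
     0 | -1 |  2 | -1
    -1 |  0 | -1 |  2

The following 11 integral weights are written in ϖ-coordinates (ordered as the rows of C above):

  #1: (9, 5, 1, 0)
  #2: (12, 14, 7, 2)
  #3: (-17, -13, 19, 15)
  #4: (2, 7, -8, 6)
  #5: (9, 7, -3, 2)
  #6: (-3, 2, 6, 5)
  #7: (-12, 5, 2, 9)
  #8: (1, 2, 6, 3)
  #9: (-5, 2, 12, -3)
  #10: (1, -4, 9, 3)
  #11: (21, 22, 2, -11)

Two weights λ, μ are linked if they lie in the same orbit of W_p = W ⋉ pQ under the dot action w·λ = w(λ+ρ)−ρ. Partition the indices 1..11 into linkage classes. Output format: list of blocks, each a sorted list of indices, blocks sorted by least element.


C ↔ A_4 under row/col permutation; |W(A_4)| = 120.

Ā_23 reps of the 11 weights (A_4, coords as presented):

    1: (10, 6, 2, 1)
    2: (3, 1, 7, 0)
    3: (3, 1, 7, 0)
    4: (3, 1, 7, 0)
    5: (10, 6, 2, 1)
    6: (2, 3, 7, 4)
    7: (10, 6, 2, 1)
    8: (2, 3, 7, 4)
    9: (2, 3, 7, 4)
    10: (2, 3, 7, 4)
    11: (3, 1, 7, 0)

The 11 indices split into 3 linkage classes (same alcove rep ⇔ same W_23-dot-orbit):

[[1, 5, 7], [2, 3, 4, 11], [6, 8, 9, 10]]


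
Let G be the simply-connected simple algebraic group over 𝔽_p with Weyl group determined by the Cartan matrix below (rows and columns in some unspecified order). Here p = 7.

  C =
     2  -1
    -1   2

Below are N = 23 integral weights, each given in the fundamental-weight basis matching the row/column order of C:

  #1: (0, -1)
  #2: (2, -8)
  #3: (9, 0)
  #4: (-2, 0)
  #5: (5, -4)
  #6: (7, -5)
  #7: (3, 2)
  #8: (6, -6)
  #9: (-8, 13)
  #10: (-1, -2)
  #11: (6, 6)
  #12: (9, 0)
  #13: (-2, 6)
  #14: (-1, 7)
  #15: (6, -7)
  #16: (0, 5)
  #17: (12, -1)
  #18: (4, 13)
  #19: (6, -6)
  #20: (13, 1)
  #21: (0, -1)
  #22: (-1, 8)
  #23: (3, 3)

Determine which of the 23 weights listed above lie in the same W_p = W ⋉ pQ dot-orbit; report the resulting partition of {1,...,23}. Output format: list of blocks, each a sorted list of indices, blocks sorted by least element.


A_2 Cartan matrix, 2 simple roots permuted; ρ=(1,1).

λ_j+ρ reflected into Ā_7 (⟨·,θ^∨⟩≤7); 2-tuples as given:

    [1] (1, 0)
    [2] (4, 3)
    [3] (3, 3)
    [4] (1, 0)
    [5] (3, 3)
    [6] (3, 3)
    [7] (4, 3)
    [8] (2, 5)
    [9] (0, 0)
    [10] (1, 0)
    [11] (0, 0)
    [12] (3, 3)
    [13] (1, 6)
    [14] (1, 6)
    [15] (1, 6)
    [16] (1, 6)
    [17] (1, 6)
    [18] (2, 5)
    [19] (2, 5)
    [20] (2, 5)
    [21] (1, 0)
    [22] (2, 5)
    [23] (3, 3)

Grouping the 23 weights by Ā_7-representative: 6 linkage classes.

[[1, 4, 10, 21], [2, 7], [3, 5, 6, 12, 23], [8, 18, 19, 20, 22], [9, 11], [13, 14, 15, 16, 17]]


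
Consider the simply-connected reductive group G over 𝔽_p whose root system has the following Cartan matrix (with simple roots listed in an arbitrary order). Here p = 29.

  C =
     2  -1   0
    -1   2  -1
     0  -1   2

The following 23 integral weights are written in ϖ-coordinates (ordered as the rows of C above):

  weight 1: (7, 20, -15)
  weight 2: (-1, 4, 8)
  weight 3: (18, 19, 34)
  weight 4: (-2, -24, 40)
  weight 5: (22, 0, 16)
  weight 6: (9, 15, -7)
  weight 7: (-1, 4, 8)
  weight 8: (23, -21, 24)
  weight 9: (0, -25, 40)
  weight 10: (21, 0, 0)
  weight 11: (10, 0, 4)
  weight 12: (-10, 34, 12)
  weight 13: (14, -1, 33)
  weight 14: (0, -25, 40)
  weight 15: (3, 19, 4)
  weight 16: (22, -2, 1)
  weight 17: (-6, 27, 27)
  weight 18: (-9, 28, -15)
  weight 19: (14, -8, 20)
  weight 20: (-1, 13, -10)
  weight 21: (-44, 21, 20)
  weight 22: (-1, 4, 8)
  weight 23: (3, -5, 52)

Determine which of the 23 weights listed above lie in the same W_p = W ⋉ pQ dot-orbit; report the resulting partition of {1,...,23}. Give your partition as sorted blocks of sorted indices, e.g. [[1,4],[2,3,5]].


C ↔ A_3 under row/col permutation; |W(A_3)| = 24.

Alcove-folded reps (p=29, 23 weights, presented ϖ-order):

    λ_1+ρ ↦ (8, 7, 14)
    λ_2+ρ ↦ (0, 5, 9)
    λ_3+ρ ↦ (10, 10, 6)
    λ_4+ρ ↦ (11, 1, 5)
    λ_5+ρ ↦ (11, 1, 5)
    λ_6+ρ ↦ (10, 10, 6)
    λ_7+ρ ↦ (0, 5, 9)
    λ_8+ρ ↦ (4, 20, 5)
    λ_9+ρ ↦ (11, 1, 5)
    λ_10+ρ ↦ (22, 1, 1)
    λ_11+ρ ↦ (11, 1, 5)
    λ_12+ρ ↦ (10, 10, 6)
    λ_13+ρ ↦ (0, 5, 9)
    λ_14+ρ ↦ (11, 1, 5)
    λ_15+ρ ↦ (4, 20, 5)
    λ_16+ρ ↦ (22, 1, 1)
    λ_17+ρ ↦ (22, 1, 1)
    λ_18+ρ ↦ (8, 7, 14)
    λ_19+ρ ↦ (8, 7, 14)
    λ_20+ρ ↦ (0, 5, 9)
    λ_21+ρ ↦ (8, 7, 14)
    λ_22+ρ ↦ (0, 5, 9)
    λ_23+ρ ↦ (4, 20, 5)

Linkage partition of the 23 weights (6 classes, p=29):

[[1, 18, 19, 21], [2, 7, 13, 20, 22], [3, 6, 12], [4, 5, 9, 11, 14], [8, 15, 23], [10, 16, 17]]


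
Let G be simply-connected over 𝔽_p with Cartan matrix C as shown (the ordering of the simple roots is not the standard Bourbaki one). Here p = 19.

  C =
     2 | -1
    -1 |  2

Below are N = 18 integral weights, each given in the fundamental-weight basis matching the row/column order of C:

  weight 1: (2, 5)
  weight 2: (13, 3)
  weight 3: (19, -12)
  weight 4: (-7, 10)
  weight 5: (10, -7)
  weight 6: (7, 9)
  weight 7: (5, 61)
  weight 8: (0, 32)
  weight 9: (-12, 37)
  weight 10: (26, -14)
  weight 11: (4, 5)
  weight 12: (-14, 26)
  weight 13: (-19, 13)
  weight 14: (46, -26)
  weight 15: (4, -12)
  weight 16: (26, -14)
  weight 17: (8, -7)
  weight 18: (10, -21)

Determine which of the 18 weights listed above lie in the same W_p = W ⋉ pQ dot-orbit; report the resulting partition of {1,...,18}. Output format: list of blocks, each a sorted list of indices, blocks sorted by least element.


A_2 Cartan matrix, 2 simple roots permuted; ρ=(1,1).

λ_j+ρ reflected into Ā_19 (⟨·,θ^∨⟩≤19); 2-tuples as given:

  λ_1+ρ ↦ (3, 6) · λ_2+ρ ↦ (14, 4) · λ_3+ρ ↦ (8, 10) · λ_4+ρ ↦ (6, 5) · λ_5+ρ ↦ (5, 6) · λ_6+ρ ↦ (8, 10) · λ_7+ρ ↦ (6, 5) · λ_8+ρ ↦ (14, 4) · λ_9+ρ ↦ (8, 0) · λ_10+ρ ↦ (6, 5) · λ_11+ρ ↦ (5, 6) · λ_12+ρ ↦ (5, 6) · λ_13+ρ ↦ (14, 4) · λ_14+ρ ↦ (3, 6) · λ_15+ρ ↦ (6, 5) · λ_16+ρ ↦ (6, 5) · λ_17+ρ ↦ (3, 6) · λ_18+ρ ↦ (8, 10)

These 18 weights hit 6 W_19-dot-orbits; sizes (3, 3, 3, 5, 3, 1):

[[1, 14, 17], [2, 8, 13], [3, 6, 18], [4, 7, 10, 15, 16], [5, 11, 12], [9]]


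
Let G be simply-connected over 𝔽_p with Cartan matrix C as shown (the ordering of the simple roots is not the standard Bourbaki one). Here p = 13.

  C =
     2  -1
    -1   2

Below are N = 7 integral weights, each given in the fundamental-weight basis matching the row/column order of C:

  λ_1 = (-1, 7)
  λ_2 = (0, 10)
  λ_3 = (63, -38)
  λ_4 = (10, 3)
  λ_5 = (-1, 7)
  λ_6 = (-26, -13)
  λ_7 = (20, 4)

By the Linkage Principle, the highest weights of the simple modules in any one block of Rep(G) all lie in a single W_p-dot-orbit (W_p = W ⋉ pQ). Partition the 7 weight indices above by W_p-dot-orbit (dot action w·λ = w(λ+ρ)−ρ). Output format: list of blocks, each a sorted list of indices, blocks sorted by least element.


Cartan matrix: type A_2 (|W|=6); un-permuting the 2 rows.

λ_j+ρ reflected into Ā_13 (⟨·,θ^∨⟩≤13); 2-tuples as given:

  [1] (0, 8)
  [2] (1, 11)
  [3] (1, 11)
  [4] (9, 2)
  [5] (0, 8)
  [6] (1, 11)
  [7] (0, 8)

3 distinct reps among the 7 weights ⇒ 3 W_13-linkage classes:

[[1, 5, 7], [2, 3, 6], [4]]


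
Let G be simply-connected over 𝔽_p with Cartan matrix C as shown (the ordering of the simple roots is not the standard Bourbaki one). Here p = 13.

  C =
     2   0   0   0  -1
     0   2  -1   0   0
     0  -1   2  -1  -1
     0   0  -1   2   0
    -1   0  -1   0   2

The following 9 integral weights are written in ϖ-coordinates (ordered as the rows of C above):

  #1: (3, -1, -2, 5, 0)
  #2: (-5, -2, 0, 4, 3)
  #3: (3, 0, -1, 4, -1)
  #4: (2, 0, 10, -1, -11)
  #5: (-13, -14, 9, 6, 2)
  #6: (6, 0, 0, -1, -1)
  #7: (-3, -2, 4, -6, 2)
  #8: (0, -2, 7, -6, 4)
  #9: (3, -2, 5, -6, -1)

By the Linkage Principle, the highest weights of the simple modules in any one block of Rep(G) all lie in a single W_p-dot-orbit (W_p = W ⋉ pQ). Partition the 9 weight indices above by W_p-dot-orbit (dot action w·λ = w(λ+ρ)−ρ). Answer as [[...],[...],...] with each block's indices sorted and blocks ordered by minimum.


Root system D_5: the 5×5 matrix C matches after relabeling.

λ_j+ρ reflected into Ā_13 (⟨·,θ^∨⟩≤13); 5-tuples as given:

  1: (4, 1, 0, 5, 0) · 2: (4, 1, 0, 5, 0) · 3: (4, 1, 0, 5, 0) · 4: (7, 1, 1, 0, 0) · 5: (4, 1, 0, 5, 0) · 6: (7, 1, 1, 0, 0) · 7: (2, 0, 1, 4, 0) · 8: (2, 0, 1, 4, 0) · 9: (4, 1, 0, 5, 0)

These 9 weights hit 3 W_13-dot-orbits; sizes (5, 2, 2):

[[1, 2, 3, 5, 9], [4, 6], [7, 8]]


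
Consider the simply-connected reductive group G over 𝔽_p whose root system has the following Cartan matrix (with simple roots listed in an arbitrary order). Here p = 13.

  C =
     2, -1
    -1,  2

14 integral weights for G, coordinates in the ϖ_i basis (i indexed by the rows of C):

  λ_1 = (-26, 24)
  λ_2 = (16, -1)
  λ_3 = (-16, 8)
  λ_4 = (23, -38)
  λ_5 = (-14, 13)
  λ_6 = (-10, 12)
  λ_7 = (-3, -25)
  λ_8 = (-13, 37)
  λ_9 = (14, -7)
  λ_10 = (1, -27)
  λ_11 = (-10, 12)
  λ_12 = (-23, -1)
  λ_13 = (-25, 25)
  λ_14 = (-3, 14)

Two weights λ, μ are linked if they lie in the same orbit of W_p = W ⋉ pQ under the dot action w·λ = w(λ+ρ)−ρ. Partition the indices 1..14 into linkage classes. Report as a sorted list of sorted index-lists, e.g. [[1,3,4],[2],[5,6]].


Dynkin diagram of C (from the 2 off-diagonal −1 entries): A_2.

Folding the 14 weights λ_j+ρ into Ā_13 (reps in the given 2-coord order):

  1: (1, 12) · 2: (9, 4) · 3: (7, 4) · 4: (0, 11) · 5: (12, 0) · 6: (9, 4) · 7: (0, 11) · 8: (1, 12) · 9: (7, 4) · 10: (0, 11) · 11: (9, 4) · 12: (9, 4) · 13: (0, 11) · 14: (0, 11)

5 distinct reps among the 14 weights ⇒ 5 W_13-linkage classes:

[[1, 8], [2, 6, 11, 12], [3, 9], [4, 7, 10, 13, 14], [5]]


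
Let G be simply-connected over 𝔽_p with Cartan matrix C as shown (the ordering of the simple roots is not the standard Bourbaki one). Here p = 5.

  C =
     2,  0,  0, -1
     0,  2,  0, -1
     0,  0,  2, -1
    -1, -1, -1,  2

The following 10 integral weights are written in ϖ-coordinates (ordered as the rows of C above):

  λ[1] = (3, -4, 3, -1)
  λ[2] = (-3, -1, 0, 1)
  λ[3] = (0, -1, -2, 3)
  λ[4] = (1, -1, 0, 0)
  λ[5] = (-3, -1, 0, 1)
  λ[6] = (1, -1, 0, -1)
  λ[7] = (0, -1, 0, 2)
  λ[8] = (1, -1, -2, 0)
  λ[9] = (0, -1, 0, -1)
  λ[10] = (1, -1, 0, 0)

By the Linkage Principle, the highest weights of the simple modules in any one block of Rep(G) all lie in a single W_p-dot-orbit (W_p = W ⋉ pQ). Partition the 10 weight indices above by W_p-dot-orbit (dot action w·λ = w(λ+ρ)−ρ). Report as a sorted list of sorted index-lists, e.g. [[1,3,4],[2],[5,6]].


Dynkin diagram of C (from the 6 off-diagonal −1 entries): D_4.

Folding the 10 weights λ_j+ρ into Ā_5 (reps in the given 4-coord order):

  1: (1, 0, 1, 0)
  2: (2, 0, 1, 0)
  3: (1, 0, 1, 0)
  4: (2, 0, 1, 1)
  5: (2, 0, 1, 0)
  6: (2, 0, 1, 0)
  7: (1, 0, 1, 0)
  8: (2, 0, 1, 0)
  9: (1, 0, 1, 0)
  10: (2, 0, 1, 1)

Grouping the 10 weights by Ā_5-representative: 3 linkage classes.

[[1, 3, 7, 9], [2, 5, 6, 8], [4, 10]]


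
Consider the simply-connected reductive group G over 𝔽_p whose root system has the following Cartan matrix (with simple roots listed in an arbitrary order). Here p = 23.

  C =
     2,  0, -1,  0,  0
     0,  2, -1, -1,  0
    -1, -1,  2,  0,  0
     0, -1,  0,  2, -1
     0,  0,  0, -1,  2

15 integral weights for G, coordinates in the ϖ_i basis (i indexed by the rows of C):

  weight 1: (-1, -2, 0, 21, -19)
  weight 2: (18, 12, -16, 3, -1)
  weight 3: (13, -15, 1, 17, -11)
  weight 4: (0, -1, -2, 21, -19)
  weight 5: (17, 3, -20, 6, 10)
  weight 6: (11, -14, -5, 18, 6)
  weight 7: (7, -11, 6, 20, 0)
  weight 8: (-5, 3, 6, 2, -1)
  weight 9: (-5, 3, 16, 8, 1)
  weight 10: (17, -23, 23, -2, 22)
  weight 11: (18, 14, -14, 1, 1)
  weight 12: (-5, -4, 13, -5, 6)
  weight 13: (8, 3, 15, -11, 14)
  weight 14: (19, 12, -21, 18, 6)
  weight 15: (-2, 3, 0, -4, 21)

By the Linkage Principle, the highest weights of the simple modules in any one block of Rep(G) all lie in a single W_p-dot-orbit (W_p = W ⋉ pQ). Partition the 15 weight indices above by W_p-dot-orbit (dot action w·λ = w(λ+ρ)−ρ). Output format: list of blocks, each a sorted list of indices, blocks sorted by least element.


C ↔ A_5 under row/col permutation; |W(A_5)| = 720.

Ā_23 reps of the 15 weights (A_5, coords as presented):

  λ_1+ρ ↦ (0, 1, 0, 3, 18);  λ_2+ρ ↦ (4, 2, 13, 2, 0);  λ_3+ρ ↦ (2, 4, 8, 2, 4);  λ_4+ρ ↦ (0, 1, 0, 3, 18);  λ_5+ρ ↦ (1, 7, 3, 8, 3);  λ_6+ρ ↦ (2, 4, 8, 2, 4);  λ_7+ρ ↦ (1, 7, 3, 8, 3);  λ_8+ρ ↦ (4, 4, 3, 3, 0);  λ_9+ρ ↦ (2, 4, 8, 2, 4);  λ_10+ρ ↦ (0, 1, 0, 3, 18);  λ_11+ρ ↦ (4, 2, 13, 2, 0);  λ_12+ρ ↦ (4, 4, 3, 3, 0);  λ_13+ρ ↦ (2, 4, 8, 2, 4);  λ_14+ρ ↦ (4, 4, 3, 3, 0);  λ_15+ρ ↦ (0, 1, 0, 3, 18)

5 distinct reps among the 15 weights ⇒ 5 W_23-linkage classes:

[[1, 4, 10, 15], [2, 11], [3, 6, 9, 13], [5, 7], [8, 12, 14]]


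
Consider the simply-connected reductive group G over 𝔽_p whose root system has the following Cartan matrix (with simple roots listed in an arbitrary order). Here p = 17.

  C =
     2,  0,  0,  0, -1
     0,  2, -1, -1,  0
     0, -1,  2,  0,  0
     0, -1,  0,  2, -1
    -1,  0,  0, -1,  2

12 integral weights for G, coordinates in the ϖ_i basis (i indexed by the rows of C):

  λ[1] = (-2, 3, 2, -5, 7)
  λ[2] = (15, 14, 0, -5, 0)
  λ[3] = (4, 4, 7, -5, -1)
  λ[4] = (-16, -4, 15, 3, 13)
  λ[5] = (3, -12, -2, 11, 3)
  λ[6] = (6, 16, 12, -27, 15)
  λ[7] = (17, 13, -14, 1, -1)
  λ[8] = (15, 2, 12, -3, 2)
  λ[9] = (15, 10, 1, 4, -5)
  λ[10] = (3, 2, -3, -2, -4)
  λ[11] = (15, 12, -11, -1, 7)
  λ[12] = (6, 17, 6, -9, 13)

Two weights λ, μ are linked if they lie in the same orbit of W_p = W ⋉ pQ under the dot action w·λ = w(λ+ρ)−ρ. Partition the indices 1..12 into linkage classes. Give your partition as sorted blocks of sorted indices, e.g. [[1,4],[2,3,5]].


A_5 Cartan matrix, 5 simple roots permuted; ρ=(1,1,1,1,1).

W_17-reps of the 12 weights in Ā_17 (same 5-coord order as C):

    1: (1, 0, 3, 4, 3)
    2: (1, 0, 11, 1, 3)
    3: (1, 1, 8, 0, 4)
    4: (0, 2, 1, 0, 1)
    5: (1, 1, 8, 0, 4)
    6: (1, 0, 3, 4, 3)
    7: (0, 2, 1, 0, 1)
    8: (0, 2, 1, 0, 1)
    9: (1, 0, 11, 1, 3)
    10: (0, 2, 1, 0, 1)
    11: (1, 0, 3, 4, 3)
    12: (1, 0, 3, 4, 3)

Partition of {1..12} into 4 W_17-dot-orbits:

[[1, 6, 11, 12], [2, 9], [3, 5], [4, 7, 8, 10]]


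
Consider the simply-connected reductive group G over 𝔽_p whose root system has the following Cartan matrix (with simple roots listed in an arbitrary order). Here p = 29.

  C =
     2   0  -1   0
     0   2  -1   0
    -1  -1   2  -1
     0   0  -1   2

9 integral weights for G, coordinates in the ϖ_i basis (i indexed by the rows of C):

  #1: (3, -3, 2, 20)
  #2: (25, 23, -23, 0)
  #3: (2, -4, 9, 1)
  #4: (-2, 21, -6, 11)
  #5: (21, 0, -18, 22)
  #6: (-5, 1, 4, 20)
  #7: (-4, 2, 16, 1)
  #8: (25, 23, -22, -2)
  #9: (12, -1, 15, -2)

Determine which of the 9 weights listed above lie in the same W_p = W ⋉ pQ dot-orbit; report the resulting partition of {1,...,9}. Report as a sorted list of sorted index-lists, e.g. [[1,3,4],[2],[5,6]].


Root system D_4: the 4×4 matrix C matches after relabeling.

Folding the 9 weights λ_j+ρ into Ā_29 (reps in the given 4-coord order):

  λ_1 → (4, 2, 1, 21);  λ_2 → (4, 2, 1, 21);  λ_3 → (3, 3, 7, 2);  λ_4 → (5, 16, 1, 6);  λ_5 → (5, 16, 1, 6);  λ_6 → (4, 2, 1, 21);  λ_7 → (3, 3, 7, 2);  λ_8 → (4, 2, 1, 21);  λ_9 → (13, 0, 0, 1)

The 9 indices split into 4 linkage classes (same alcove rep ⇔ same W_29-dot-orbit):

[[1, 2, 6, 8], [3, 7], [4, 5], [9]]


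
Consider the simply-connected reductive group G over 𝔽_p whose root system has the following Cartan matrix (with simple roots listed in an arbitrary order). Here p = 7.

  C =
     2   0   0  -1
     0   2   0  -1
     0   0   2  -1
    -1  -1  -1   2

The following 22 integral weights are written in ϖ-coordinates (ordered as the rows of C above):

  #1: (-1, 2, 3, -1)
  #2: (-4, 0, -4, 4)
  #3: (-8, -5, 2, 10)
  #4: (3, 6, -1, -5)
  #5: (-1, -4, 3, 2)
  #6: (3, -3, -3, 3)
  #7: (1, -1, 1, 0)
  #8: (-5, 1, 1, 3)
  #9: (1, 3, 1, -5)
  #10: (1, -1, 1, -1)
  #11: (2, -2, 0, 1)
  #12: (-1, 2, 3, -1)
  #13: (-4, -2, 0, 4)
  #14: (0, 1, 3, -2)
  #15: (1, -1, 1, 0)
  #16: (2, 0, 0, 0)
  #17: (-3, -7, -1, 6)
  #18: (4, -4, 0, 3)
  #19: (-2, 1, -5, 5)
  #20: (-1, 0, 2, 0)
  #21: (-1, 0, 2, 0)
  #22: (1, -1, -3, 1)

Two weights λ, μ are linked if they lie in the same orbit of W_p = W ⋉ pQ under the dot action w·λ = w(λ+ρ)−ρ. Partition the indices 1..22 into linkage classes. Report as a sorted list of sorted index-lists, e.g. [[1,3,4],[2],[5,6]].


Type D_4, rank 4, |W|=192; reorder rows/cols to standard.

Each λ_j+ρ reduced to Ā_7; 4-tuples below use C's row order:

  λ_1+ρ ↦ (0, 3, 4, 0) · λ_2+ρ ↦ (2, 0, 2, 1) · λ_3+ρ ↦ (0, 3, 4, 0) · λ_4+ρ ↦ (0, 3, 4, 0) · λ_5+ρ ↦ (0, 3, 4, 0) · λ_6+ρ ↦ (3, 1, 1, 1) · λ_7+ρ ↦ (2, 0, 2, 1) · λ_8+ρ ↦ (3, 1, 1, 1) · λ_9+ρ ↦ (2, 0, 2, 0) · λ_10+ρ ↦ (2, 0, 2, 0) · λ_11+ρ ↦ (3, 1, 1, 1) · λ_12+ρ ↦ (0, 3, 4, 0) · λ_13+ρ ↦ (3, 1, 1, 1) · λ_14+ρ ↦ (0, 1, 3, 1) · λ_15+ρ ↦ (2, 0, 2, 1) · λ_16+ρ ↦ (3, 1, 1, 1) · λ_17+ρ ↦ (1, 5, 1, 0) · λ_18+ρ ↦ (2, 0, 2, 1) · λ_19+ρ ↦ (0, 1, 3, 1) · λ_20+ρ ↦ (0, 1, 3, 1) · λ_21+ρ ↦ (0, 1, 3, 1) · λ_22+ρ ↦ (2, 0, 2, 0)

Linkage partition of the 22 weights (6 classes, p=7):

[[1, 3, 4, 5, 12], [2, 7, 15, 18], [6, 8, 11, 13, 16], [9, 10, 22], [14, 19, 20, 21], [17]]


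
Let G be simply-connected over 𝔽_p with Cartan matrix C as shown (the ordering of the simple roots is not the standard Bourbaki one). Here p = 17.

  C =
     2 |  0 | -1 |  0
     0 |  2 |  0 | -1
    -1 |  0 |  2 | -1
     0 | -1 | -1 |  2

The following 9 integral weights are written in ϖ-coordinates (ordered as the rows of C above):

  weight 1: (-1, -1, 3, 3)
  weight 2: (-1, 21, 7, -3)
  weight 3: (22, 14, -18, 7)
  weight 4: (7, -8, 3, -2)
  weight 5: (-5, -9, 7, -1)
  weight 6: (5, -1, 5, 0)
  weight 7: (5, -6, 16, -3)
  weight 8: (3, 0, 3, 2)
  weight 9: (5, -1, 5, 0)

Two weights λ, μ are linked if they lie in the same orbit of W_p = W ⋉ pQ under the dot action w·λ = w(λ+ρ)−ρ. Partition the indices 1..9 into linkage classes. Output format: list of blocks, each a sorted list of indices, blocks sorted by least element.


Root system A_4: the 4×4 matrix C matches after relabeling.

W_17-reps of the 9 weights in Ā_17 (same 4-coord order as C):

  λ_1 → (0, 0, 4, 4) · λ_2 → (6, 6, 2, 3) · λ_3 → (6, 6, 2, 3) · λ_4 → (4, 1, 4, 3) · λ_5 → (0, 0, 4, 4) · λ_6 → (6, 0, 6, 1) · λ_7 → (0, 4, 10, 1) · λ_8 → (4, 1, 4, 3) · λ_9 → (6, 0, 6, 1)

Linkage partition of the 9 weights (5 classes, p=17):

[[1, 5], [2, 3], [4, 8], [6, 9], [7]]


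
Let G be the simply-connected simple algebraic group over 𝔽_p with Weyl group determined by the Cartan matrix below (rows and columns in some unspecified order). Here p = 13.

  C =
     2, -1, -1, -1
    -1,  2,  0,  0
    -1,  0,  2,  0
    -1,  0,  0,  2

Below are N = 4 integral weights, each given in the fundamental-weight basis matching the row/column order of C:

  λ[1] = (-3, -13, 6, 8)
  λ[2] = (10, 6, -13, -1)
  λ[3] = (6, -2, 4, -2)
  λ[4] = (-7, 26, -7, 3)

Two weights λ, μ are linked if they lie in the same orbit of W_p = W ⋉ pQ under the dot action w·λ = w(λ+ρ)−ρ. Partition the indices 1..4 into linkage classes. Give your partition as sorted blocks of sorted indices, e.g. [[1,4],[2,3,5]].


Cartan matrix: type D_4 (|W|=192); un-permuting the 4 rows.

Each λ_j+ρ reduced to Ā_13; 4-tuples below use C's row order:

  1: (1, 1, 6, 4)
  2: (1, 1, 6, 4)
  3: (1, 1, 5, 1)
  4: (1, 1, 6, 4)

Linkage partition of the 4 weights (2 classes, p=13):

[[1, 2, 4], [3]]


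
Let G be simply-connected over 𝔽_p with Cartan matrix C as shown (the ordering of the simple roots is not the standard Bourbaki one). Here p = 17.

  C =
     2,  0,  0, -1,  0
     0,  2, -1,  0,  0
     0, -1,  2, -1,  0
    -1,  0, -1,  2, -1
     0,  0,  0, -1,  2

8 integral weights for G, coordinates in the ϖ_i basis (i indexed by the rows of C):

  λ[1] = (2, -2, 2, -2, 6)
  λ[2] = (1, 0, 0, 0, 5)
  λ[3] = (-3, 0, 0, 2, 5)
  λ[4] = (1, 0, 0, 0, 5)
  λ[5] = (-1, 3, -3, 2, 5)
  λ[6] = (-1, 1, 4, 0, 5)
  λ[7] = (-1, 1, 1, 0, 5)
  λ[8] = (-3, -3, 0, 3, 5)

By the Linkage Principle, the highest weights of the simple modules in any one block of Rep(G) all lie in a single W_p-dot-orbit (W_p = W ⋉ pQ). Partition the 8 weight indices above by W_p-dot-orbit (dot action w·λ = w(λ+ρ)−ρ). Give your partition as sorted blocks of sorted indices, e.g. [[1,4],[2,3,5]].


Dynkin diagram of C (from the 8 off-diagonal −1 entries): D_5.

Folding the 8 weights λ_j+ρ into Ā_17 (reps in the given 5-coord order):

  λ_1 → (2, 1, 1, 1, 6)
  λ_2 → (2, 1, 1, 1, 6)
  λ_3 → (2, 1, 1, 1, 6)
  λ_4 → (2, 1, 1, 1, 6)
  λ_5 → (0, 2, 2, 1, 6)
  λ_6 → (0, 2, 2, 1, 6)
  λ_7 → (0, 2, 2, 1, 6)
  λ_8 → (2, 1, 1, 1, 6)

Partition of {1..8} into 2 W_17-dot-orbits:

[[1, 2, 3, 4, 8], [5, 6, 7]]


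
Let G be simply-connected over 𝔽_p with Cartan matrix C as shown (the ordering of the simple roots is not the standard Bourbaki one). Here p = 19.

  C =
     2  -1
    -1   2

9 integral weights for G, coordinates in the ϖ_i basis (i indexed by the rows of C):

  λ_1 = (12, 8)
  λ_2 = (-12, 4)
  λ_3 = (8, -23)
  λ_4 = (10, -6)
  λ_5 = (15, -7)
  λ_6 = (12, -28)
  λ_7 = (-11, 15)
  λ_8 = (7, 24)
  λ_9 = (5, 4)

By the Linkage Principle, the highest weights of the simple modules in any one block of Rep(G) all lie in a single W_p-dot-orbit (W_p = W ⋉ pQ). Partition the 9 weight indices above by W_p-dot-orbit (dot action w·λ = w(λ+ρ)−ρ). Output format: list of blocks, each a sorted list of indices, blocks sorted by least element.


Root system A_2: the 2×2 matrix C matches after relabeling.

λ_j+ρ reflected into Ā_19 (⟨·,θ^∨⟩≤19); 2-tuples as given:

  λ_1 → (10, 6);  λ_2 → (5, 6);  λ_3 → (10, 6);  λ_4 → (6, 5);  λ_5 → (10, 6);  λ_6 → (6, 5);  λ_7 → (10, 6);  λ_8 → (6, 5);  λ_9 → (6, 5)

Partition of {1..9} into 3 W_19-dot-orbits:

[[1, 3, 5, 7], [2], [4, 6, 8, 9]]


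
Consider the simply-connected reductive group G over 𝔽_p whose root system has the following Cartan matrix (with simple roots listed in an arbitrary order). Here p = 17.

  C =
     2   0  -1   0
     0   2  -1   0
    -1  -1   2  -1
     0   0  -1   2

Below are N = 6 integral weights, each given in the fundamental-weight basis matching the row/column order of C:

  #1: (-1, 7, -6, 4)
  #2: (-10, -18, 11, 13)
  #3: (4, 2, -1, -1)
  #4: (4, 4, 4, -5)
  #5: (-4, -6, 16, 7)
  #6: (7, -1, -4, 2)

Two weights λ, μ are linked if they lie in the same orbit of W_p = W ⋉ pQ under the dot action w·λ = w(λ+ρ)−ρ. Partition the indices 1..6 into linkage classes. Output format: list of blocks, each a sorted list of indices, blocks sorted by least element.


C ↔ D_4 under row/col permutation; |W(D_4)| = 192.

Each λ_j+ρ reduced to Ā_17; 4-tuples below use C's row order:

  λ_1+ρ ↦ (5, 3, 0, 0)
  λ_2+ρ ↦ (5, 3, 0, 0)
  λ_3+ρ ↦ (5, 3, 0, 0)
  λ_4+ρ ↦ (5, 5, 1, 4)
  λ_5+ρ ↦ (5, 3, 0, 0)
  λ_6+ρ ↦ (5, 3, 0, 0)

2 distinct reps among the 6 weights ⇒ 2 W_17-linkage classes:

[[1, 2, 3, 5, 6], [4]]


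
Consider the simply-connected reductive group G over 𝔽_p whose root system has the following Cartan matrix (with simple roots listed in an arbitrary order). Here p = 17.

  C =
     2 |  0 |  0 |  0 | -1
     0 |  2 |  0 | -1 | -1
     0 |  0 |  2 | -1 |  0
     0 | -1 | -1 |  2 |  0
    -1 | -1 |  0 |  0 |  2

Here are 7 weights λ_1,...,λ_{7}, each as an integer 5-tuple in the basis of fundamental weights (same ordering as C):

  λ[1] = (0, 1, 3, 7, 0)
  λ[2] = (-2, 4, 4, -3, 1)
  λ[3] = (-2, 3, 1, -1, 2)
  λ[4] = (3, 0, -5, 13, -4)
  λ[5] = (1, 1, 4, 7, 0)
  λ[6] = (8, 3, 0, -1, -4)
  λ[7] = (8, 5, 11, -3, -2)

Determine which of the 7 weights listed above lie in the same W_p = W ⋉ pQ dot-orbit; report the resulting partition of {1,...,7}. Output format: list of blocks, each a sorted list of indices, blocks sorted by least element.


Root system A_5: the 5×5 matrix C matches after relabeling.

W_17-reps of the 7 weights in Ā_17 (same 5-coord order as C):

    1: (1, 2, 4, 8, 1)
    2: (1, 3, 3, 2, 1)
    3: (1, 4, 2, 0, 2)
    4: (1, 2, 4, 8, 1)
    5: (1, 2, 4, 8, 1)
    6: (6, 1, 1, 0, 3)
    7: (1, 3, 3, 2, 1)

4 distinct reps among the 7 weights ⇒ 4 W_17-linkage classes:

[[1, 4, 5], [2, 7], [3], [6]]


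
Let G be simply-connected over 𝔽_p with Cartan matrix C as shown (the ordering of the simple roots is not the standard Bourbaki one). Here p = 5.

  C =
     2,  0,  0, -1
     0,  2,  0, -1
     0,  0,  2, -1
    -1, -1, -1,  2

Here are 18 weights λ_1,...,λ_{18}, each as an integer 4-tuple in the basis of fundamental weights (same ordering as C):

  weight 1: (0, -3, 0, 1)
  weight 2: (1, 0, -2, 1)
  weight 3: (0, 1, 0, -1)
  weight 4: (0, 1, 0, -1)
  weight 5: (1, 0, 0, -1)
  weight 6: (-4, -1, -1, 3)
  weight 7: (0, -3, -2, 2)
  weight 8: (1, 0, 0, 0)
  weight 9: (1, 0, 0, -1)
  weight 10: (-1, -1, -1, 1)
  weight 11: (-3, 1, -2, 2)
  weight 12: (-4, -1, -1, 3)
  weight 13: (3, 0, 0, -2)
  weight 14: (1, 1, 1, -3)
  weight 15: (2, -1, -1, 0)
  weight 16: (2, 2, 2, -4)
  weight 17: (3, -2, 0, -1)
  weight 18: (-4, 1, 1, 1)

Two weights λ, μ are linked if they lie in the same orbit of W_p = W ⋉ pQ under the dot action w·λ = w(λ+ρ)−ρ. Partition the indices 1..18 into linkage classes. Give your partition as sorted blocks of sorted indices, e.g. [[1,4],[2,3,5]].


D_4 Cartan matrix, 4 simple roots permuted; ρ=(1,1,1,1).

Alcove-folded reps (p=5, 18 weights, presented ϖ-order):

  λ_1+ρ ↦ (1, 2, 1, 0);  λ_2+ρ ↦ (2, 1, 1, 0);  λ_3+ρ ↦ (1, 2, 1, 0);  λ_4+ρ ↦ (1, 2, 1, 0);  λ_5+ρ ↦ (2, 1, 1, 0);  λ_6+ρ ↦ (3, 0, 0, 1);  λ_7+ρ ↦ (1, 2, 1, 0);  λ_8+ρ ↦ (2, 1, 1, 0);  λ_9+ρ ↦ (2, 1, 1, 0);  λ_10+ρ ↦ (0, 0, 0, 2);  λ_11+ρ ↦ (2, 2, 1, 0);  λ_12+ρ ↦ (3, 0, 0, 1);  λ_13+ρ ↦ (3, 0, 0, 1);  λ_14+ρ ↦ (0, 0, 0, 2);  λ_15+ρ ↦ (3, 0, 0, 1);  λ_16+ρ ↦ (0, 0, 0, 2);  λ_17+ρ ↦ (3, 0, 0, 1);  λ_18+ρ ↦ (2, 1, 1, 0)

Grouping the 18 weights by Ā_5-representative: 5 linkage classes.

[[1, 3, 4, 7], [2, 5, 8, 9, 18], [6, 12, 13, 15, 17], [10, 14, 16], [11]]


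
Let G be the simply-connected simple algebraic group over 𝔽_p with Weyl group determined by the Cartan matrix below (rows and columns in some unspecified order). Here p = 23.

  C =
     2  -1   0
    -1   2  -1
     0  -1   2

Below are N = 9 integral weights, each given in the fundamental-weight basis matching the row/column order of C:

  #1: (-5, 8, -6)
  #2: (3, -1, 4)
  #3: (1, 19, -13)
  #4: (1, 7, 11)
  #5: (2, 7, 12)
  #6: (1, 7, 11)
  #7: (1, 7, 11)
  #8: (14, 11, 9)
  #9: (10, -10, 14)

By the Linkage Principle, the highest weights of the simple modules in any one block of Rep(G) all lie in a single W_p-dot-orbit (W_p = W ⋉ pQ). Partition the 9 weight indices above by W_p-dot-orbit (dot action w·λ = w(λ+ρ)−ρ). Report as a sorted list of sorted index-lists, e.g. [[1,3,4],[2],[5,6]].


Cartan matrix: type A_3 (|W|=24); un-permuting the 3 rows.

λ_j+ρ reflected into Ā_23 (⟨·,θ^∨⟩≤23); 3-tuples as given:

  [1] (4, 0, 5) · [2] (4, 0, 5) · [3] (2, 8, 12) · [4] (2, 8, 12) · [5] (2, 8, 12) · [6] (2, 8, 12) · [7] (2, 8, 12) · [8] (1, 8, 4) · [9] (2, 9, 6)

Grouping the 9 weights by Ā_23-representative: 4 linkage classes.

[[1, 2], [3, 4, 5, 6, 7], [8], [9]]


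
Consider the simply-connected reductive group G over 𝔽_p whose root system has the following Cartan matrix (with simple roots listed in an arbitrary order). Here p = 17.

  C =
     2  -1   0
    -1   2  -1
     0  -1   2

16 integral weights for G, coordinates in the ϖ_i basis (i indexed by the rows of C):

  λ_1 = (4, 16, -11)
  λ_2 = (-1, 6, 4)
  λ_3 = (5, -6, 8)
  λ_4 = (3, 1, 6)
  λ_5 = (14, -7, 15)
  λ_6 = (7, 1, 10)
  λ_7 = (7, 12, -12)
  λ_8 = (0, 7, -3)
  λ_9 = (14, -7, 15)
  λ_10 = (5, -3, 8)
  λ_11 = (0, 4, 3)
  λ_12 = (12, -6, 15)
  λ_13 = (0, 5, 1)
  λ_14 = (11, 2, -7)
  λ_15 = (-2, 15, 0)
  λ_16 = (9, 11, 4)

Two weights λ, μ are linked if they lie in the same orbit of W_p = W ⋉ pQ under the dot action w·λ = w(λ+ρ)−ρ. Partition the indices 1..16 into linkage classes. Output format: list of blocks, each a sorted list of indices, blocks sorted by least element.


Dynkin diagram of C (from the 4 off-diagonal −1 entries): A_3.

λ_j+ρ reflected into Ā_17 (⟨·,θ^∨⟩≤17); 3-tuples as given:

  λ_1 → (0, 7, 5);  λ_2 → (0, 7, 5);  λ_3 → (1, 5, 4);  λ_4 → (4, 2, 7);  λ_5 → (1, 6, 2);  λ_6 → (4, 2, 7);  λ_7 → (4, 2, 7);  λ_8 → (1, 6, 2);  λ_9 → (1, 6, 2);  λ_10 → (4, 2, 7);  λ_11 → (1, 5, 4);  λ_12 → (1, 5, 4);  λ_13 → (1, 6, 2);  λ_14 → (9, 3, 3);  λ_15 → (1, 15, 1);  λ_16 → (0, 7, 5)

The 16 indices split into 6 linkage classes (same alcove rep ⇔ same W_17-dot-orbit):

[[1, 2, 16], [3, 11, 12], [4, 6, 7, 10], [5, 8, 9, 13], [14], [15]]


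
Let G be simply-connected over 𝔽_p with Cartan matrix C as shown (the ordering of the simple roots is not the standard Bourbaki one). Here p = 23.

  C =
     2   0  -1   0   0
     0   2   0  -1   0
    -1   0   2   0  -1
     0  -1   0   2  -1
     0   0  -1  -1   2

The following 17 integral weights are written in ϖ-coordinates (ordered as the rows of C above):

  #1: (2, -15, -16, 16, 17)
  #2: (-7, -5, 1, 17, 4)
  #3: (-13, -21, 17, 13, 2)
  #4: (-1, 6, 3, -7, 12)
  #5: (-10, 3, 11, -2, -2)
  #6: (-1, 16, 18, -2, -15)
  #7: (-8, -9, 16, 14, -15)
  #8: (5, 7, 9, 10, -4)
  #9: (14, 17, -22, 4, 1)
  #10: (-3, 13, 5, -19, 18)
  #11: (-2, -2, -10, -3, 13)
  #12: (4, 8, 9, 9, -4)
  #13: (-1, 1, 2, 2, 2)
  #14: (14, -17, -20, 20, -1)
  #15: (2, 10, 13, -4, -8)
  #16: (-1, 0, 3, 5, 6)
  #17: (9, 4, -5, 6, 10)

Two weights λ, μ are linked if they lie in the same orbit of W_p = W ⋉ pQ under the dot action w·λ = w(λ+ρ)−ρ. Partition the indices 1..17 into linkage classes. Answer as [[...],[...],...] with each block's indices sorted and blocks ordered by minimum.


Type A_5, rank 5, |W|=720; reorder rows/cols to standard.

Alcove-folded reps (p=23, 17 weights, presented ϖ-order):

    1: (0, 2, 3, 3, 3)
    2: (0, 2, 4, 14, 1)
    3: (0, 2, 3, 3, 3)
    4: (0, 1, 4, 6, 7)
    5: (9, 2, 1, 1, 1)
    6: (0, 2, 4, 14, 1)
    7: (3, 1, 4, 7, 3)
    8: (3, 1, 4, 7, 3)
    9: (0, 2, 4, 14, 1)
    10: (0, 2, 4, 14, 1)
    11: (9, 2, 1, 1, 1)
    12: (3, 1, 4, 7, 3)
    13: (0, 2, 3, 3, 3)
    14: (0, 2, 4, 14, 1)
    15: (3, 1, 4, 7, 3)
    16: (0, 1, 4, 6, 7)
    17: (0, 1, 4, 6, 7)

Grouping the 17 weights by Ā_23-representative: 5 linkage classes.

[[1, 3, 13], [2, 6, 9, 10, 14], [4, 16, 17], [5, 11], [7, 8, 12, 15]]


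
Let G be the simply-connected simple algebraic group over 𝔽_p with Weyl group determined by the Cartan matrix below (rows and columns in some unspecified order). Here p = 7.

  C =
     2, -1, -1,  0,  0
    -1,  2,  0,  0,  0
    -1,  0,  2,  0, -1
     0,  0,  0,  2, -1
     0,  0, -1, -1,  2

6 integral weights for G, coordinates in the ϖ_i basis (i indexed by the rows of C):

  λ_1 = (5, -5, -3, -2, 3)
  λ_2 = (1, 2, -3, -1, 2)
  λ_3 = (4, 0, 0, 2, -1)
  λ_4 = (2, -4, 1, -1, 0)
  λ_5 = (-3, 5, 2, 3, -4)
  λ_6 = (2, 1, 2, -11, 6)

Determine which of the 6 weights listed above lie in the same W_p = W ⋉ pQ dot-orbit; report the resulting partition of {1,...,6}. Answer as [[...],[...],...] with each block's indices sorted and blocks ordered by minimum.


Type A_5, rank 5, |W|=720; reorder rows/cols to standard.

λ_j+ρ reflected into Ā_7 (⟨·,θ^∨⟩≤7); 5-tuples as given:

  λ_1+ρ ↦ (0, 3, 2, 0, 1)
  λ_2+ρ ↦ (0, 3, 2, 0, 1)
  λ_3+ρ ↦ (3, 2, 1, 0, 0)
  λ_4+ρ ↦ (0, 3, 2, 0, 1)
  λ_5+ρ ↦ (0, 3, 2, 0, 1)
  λ_6+ρ ↦ (0, 3, 2, 0, 1)

The 6 indices split into 2 linkage classes (same alcove rep ⇔ same W_7-dot-orbit):

[[1, 2, 4, 5, 6], [3]]


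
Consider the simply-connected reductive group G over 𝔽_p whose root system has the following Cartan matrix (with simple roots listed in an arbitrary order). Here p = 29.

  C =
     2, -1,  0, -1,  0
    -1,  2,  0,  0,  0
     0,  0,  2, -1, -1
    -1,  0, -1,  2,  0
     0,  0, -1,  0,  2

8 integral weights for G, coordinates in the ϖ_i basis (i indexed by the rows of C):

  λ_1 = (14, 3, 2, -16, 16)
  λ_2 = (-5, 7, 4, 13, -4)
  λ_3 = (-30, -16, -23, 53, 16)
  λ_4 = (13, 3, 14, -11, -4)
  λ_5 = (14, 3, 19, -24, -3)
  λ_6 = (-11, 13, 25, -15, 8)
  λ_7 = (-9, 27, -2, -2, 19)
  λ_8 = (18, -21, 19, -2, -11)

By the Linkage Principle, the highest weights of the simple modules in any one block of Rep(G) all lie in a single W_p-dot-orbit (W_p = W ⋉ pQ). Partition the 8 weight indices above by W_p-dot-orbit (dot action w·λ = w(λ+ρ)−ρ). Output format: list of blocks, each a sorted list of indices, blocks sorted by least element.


Cartan matrix: type A_5 (|W|=720); un-permuting the 5 rows.

Folding the 8 weights λ_j+ρ into Ā_29 (reps in the given 5-coord order):

    1: (0, 4, 12, 3, 5)
    2: (4, 4, 2, 10, 3)
    3: (0, 4, 12, 3, 5)
    4: (4, 4, 2, 10, 3)
    5: (4, 4, 2, 10, 3)
    6: (4, 4, 2, 10, 3)
    7: (1, 9, 8, 1, 1)
    8: (1, 9, 8, 1, 1)

Linkage partition of the 8 weights (3 classes, p=29):

[[1, 3], [2, 4, 5, 6], [7, 8]]
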